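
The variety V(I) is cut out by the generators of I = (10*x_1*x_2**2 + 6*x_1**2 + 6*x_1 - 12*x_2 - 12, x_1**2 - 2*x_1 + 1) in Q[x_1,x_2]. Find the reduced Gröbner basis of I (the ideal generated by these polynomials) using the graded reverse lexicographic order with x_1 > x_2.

G = {x_2**3 - 39/10*x_2**2 - 243/50*x_1 + 81/25*x_2 + 243/50, x_1**2 - 2*x_1 + 1, x_1*x_2 + 5/6*x_2**2 + 3/2*x_1 - 2*x_2 - 3/2}

f_1 = 10*x_1*x_2**2 + 6*x_1**2 + 6*x_1 - 12*x_2 - 12, LT = x_1*x_2**2.
f_2 = x_1**2 - 2*x_1 + 1, LT = x_1**2.

S(f_1,f_2): lcm = x_1**2*x_2**2. S = 3/5*x_1**3 + 2*x_1*x_2**2 + 3/5*x_1**2 - 6/5*x_1*x_2 - x_2**2 - 6/5*x_1.
  reduce S modulo (f_1, f_2):
  remainder -6/5*x_1*x_2 - x_2**2 - 9/5*x_1 + 12/5*x_2 + 9/5 ≠ 0; add g_3 = -6/5*x_1*x_2 - x_2**2 - 9/5*x_1 + 12/5*x_2 + 9/5 to the basis.

S(f_1,g_3): lcm = x_1*x_2**2. S = -5/6*x_2**3 + 3/5*x_1**2 - 3/2*x_1*x_2 + 2*x_2**2 + 3/5*x_1 + 3/10*x_2 - 6/5.
  reduce S modulo (f_1, f_2, g_3):
  remainder -5/6*x_2**3 + 13/4*x_2**2 + 81/20*x_1 - 27/10*x_2 - 81/20 ≠ 0; add g_4 = -5/6*x_2**3 + 13/4*x_2**2 + 81/20*x_1 - 27/10*x_2 - 81/20 to the basis.

The other S-polynomials (S(f_2,g_3), S(f_1,g_4), S(f_2,g_4), S(g_3,g_4)) all reduce to 0 modulo the current basis, so we have a Gröbner basis.
Inter-reduce: drop elements whose leading term is divisible by another's, tail-reduce, and make monic.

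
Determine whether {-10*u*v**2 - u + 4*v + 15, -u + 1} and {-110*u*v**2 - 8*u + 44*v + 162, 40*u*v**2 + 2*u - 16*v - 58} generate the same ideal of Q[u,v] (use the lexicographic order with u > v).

Yes, the ideals are equal.

Equality of ideals is decidable: compute both reduced Gröbner bases (unique for the ordering) and check whether they agree.
Buchberger on the first generating set:
f_1 = -10*u*v**2 - u + 4*v + 15, LT = u*v**2.
f_2 = -u + 1, LT = u.

S(f_1,f_2): lcm = u*v**2. S = 1/10*u + v**2 - 2/5*v - 3/2.
  leading term u: subtract (-1/10)·f_2 from 1/10*u + v**2 - 2/5*v - 3/2 → v**2 - 2/5*v - 7/5
  leading term v**2: no divisor's leading term divides it; move v**2 to the remainder.
  leading term v: no divisor's leading term divides it; move -2/5*v to the remainder.
  leading term 1: no divisor's leading term divides it; move -7/5 to the remainder.
  remainder v**2 - 2/5*v - 7/5 ≠ 0; add g_3 = v**2 - 2/5*v - 7/5 to the basis.

The other S-polynomials (S(f_1,g_3), S(f_2,g_3)) all reduce to 0 modulo the current basis, so we have a Gröbner basis.
Inter-reduce: drop elements whose leading term is divisible by another's, tail-reduce, and make monic.
Reduced Gröbner basis: {u - 1, v**2 - 2/5*v - 7/5}.

Buchberger on the second generating set:
h_1 = -110*u*v**2 - 8*u + 44*v + 162, LT = u*v**2.
h_2 = 40*u*v**2 + 2*u - 16*v - 58, LT = u*v**2.

S(h_1,h_2): lcm = u*v**2. S = 1/44*u - 1/44.
  leading term u: no divisor's leading term divides it; move 1/44*u to the remainder.
  leading term 1: no divisor's leading term divides it; move -1/44 to the remainder.
  remainder 1/44*u - 1/44 ≠ 0; add k_3 = 1/44*u - 1/44 to the basis.

S(h_1,k_3): lcm = u*v**2. S = 4/55*u + v**2 - 2/5*v - 81/55.
  leading term u: subtract (16/5)·k_3 from 4/55*u + v**2 - 2/5*v - 81/55 → v**2 - 2/5*v - 7/5
  leading term v**2: no divisor's leading term divides it; move v**2 to the remainder.
  leading term v: no divisor's leading term divides it; move -2/5*v to the remainder.
  leading term 1: no divisor's leading term divides it; move -7/5 to the remainder.
  remainder v**2 - 2/5*v - 7/5 ≠ 0; add k_4 = v**2 - 2/5*v - 7/5 to the basis.

The other S-polynomials (S(h_2,k_3), S(h_1,k_4), S(h_2,k_4), S(k_3,k_4)) all reduce to 0 modulo the current basis, so we have a Gröbner basis.
Inter-reduce: drop elements whose leading term is divisible by another's, tail-reduce, and make monic.
Reduced Gröbner basis: {u - 1, v**2 - 2/5*v - 7/5}.

These coincide, so the ideals are equal.
The same test decides containment: I ⊆ J iff every generator of I reduces to 0 modulo a Gröbner basis of J.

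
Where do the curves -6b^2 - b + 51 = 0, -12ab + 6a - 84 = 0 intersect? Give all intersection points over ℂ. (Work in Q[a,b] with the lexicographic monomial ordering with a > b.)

Compute a lex Gröbner basis by Buchberger's algorithm.
f_1 = -6b^2 - b + 51, LT = b^2.
f_2 = -12ab + 6a - 84, LT = ab.

S(f_1,f_2): lcm = ab^2. S = 2/3ab - 17/2a - 7b.
  reduce S modulo (f_1, f_2):
  remainder -49/6a - 7b - 14/3 ≠ 0; add h_3 = -49/6a - 7b - 14/3 to the basis.

The other S-polynomials (S(f_1,h_3), S(f_2,h_3)) all reduce to 0 modulo the current basis, so we have a Gröbner basis.
Inter-reduce: drop elements whose leading term is divisible by another's, tail-reduce, and make monic.
Reduced Gröbner basis: {a + 6/7b + 4/7, b^2 + 1/6b - 17/2}.

Since the basis is lex-ordered, b^2 + 1/6b - 17/2 is univariate in b. Its roots are {-3, 17/6}. Back-substituting each root into the other basis elements fixes the other coordinates.
  b = -3: the earlier basis element becomes a - 2 = 0, giving a = 2 — point (2, -3).
  b = 17/6: the earlier basis element becomes a + 3 = 0, giving a = -3 — point (-3, 17/6).
This is the nonlinear analogue of row-reducing a linear system.

{(2, -3), (-3, 17/6)}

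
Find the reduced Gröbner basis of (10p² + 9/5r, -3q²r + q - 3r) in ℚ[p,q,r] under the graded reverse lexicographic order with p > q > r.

G = {q²r - ⅓q + r, p² + 9/50r}

f_1 = 10p² + 9/5r, LT = p².
f_2 = -3q²r + q - 3r, LT = q²r.

The S-polynomials (S(f_1,f_2)) all reduce to 0 modulo the current basis, so we have a Gröbner basis.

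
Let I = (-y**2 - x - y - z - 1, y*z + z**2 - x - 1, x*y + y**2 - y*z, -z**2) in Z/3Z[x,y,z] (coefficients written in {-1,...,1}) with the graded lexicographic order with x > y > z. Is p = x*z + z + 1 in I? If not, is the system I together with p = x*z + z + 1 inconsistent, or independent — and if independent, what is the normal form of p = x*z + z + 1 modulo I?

Adjoining x*z + z + 1 makes the ideal the whole ring: the system is inconsistent.

First compute the reduced Gröbner basis of I by Buchberger's algorithm.
f_1 = -y**2 - x - y - z - 1, LT = y**2.
f_2 = y*z + z**2 - x - 1, LT = y*z.
f_3 = x*y + y**2 - y*z, LT = x*y.
f_4 = -z**2, LT = z**2.

S(f_1,f_2): lcm = y**2*z. S = -y*z**2 + x*y + x*z + y*z + z**2 + y + z.
  leading term y*z**2: subtract (-z)·f_2 from -y*z**2 + x*y + x*z + y*z + z**2 + y + z → z**3 + x*y + y*z + z**2 + y
  leading term z**3: subtract (-z)·f_4 from z**3 + x*y + y*z + z**2 + y → x*y + y*z + z**2 + y
  leading term x*y: subtract (1)·f_3 from x*y + y*z + z**2 + y → -y**2 - y*z + z**2 + y
  leading term y**2: subtract (1)·f_1 from -y**2 - y*z + z**2 + y → -y*z + z**2 + x - y + z + 1
  leading term y*z: subtract (-1)·f_2 from -y*z + z**2 + x - y + z + 1 → -z**2 - y + z
  leading term z**2: subtract (1)·f_4 from -z**2 - y + z → -y + z
  leading term y: no divisor's leading term divides it; move -y to the remainder.
  leading term z: no divisor's leading term divides it; move z to the remainder.
  remainder -y + z ≠ 0; add h_5 = -y + z to the basis.

S(f_1,f_3): lcm = x*y**2. S = -y**3 + y**2*z + x**2 + x*y + x*z + x.
  leading term y**3: subtract (y)·f_1 from -y**3 + y**2*z + x**2 + x*y + x*z + x → y**2*z + x**2 - x*y + x*z + y**2 + y*z + x + y
  leading term y**2*z: subtract (-z)·f_1 from y**2*z + x**2 - x*y + x*z + y**2 + y*z + x + y → x**2 - x*y + y**2 - z**2 + x + y - z
  leading term x**2: no divisor's leading term divides it; move x**2 to the remainder.
  leading term x*y: subtract (-1)·f_3 from -x*y + y**2 - z**2 + x + y - z → -y**2 - y*z - z**2 + x + y - z
  leading term y**2: subtract (1)·f_1 from -y**2 - y*z - z**2 + x + y - z → -y*z - z**2 - x - y + 1
  leading term y*z: subtract (-1)·f_2 from -y*z - z**2 - x - y + 1 → x - y
  leading term x: no divisor's leading term divides it; move x to the remainder.
  leading term y: subtract (1)·h_5 from -y → -z
  leading term z: no divisor's leading term divides it; move -z to the remainder.
  remainder x**2 + x - z ≠ 0; add h_6 = x**2 + x - z to the basis.

S(f_2,f_3): lcm = x*y*z. S = x*z**2 - y**2*z + y*z**2 - x**2 - x.
  leading term x*z**2: subtract (-x)·f_4 from x*z**2 - y**2*z + y*z**2 - x**2 - x → -y**2*z + y*z**2 - x**2 - x
  leading term y**2*z: subtract (z)·f_1 from -y**2*z + y*z**2 - x**2 - x → y*z**2 - x**2 + x*z + y*z + z**2 - x + z
  leading term y*z**2: subtract (z)·f_2 from y*z**2 - x**2 + x*z + y*z + z**2 - x + z → -z**3 - x**2 - x*z + y*z + z**2 - x - z
  leading term z**3: subtract (z)·f_4 from -z**3 - x**2 - x*z + y*z + z**2 - x - z → -x**2 - x*z + y*z + z**2 - x - z
  leading term x**2: subtract (-1)·h_6 from -x**2 - x*z + y*z + z**2 - x - z → -x*z + y*z + z**2 + z
  leading term x*z: no divisor's leading term divides it; move -x*z to the remainder.
  leading term y*z: subtract (1)·f_2 from y*z + z**2 + z → x + z + 1
  leading term x: no divisor's leading term divides it; move x to the remainder.
  leading term z: no divisor's leading term divides it; move z to the remainder.
  leading term 1: no divisor's leading term divides it; move 1 to the remainder.
  remainder -x*z + x + z + 1 ≠ 0; add h_7 = -x*z + x + z + 1 to the basis.

S(f_2,f_4): lcm = y*z**2. S = z**3 - x*z - z.
  leading term z**3: subtract (-z)·f_4 from z**3 - x*z - z → -x*z - z
  leading term x*z: subtract (1)·h_7 from -x*z - z → -x + z - 1
  leading term x: no divisor's leading term divides it; move -x to the remainder.
  leading term z: no divisor's leading term divides it; move z to the remainder.
  leading term 1: no divisor's leading term divides it; move -1 to the remainder.
  remainder -x + z - 1 ≠ 0; add h_8 = -x + z - 1 to the basis.

S(f_1,h_5): lcm = y**2. S = y*z + x + y + z + 1.
  leading term y*z: subtract (1)·f_2 from y*z + x + y + z + 1 → -z**2 - x + y + z - 1
  leading term z**2: subtract (1)·f_4 from -z**2 - x + y + z - 1 → -x + y + z - 1
  leading term x: subtract (1)·h_8 from -x + y + z - 1 → y
  leading term y: subtract (-1)·h_5 from y → z
  leading term z: no divisor's leading term divides it; move z to the remainder.
  remainder z ≠ 0; add h_9 = z to the basis.

The other S-polynomials (S(f_1,f_4), S(f_3,f_4), S(f_2,h_5), S(f_3,h_5), S(f_4,h_5), S(f_1,h_6), S(f_2,h_6), S(f_3,h_6), S(f_4,h_6), S(h_5,h_6), S(f_1,h_7), S(f_2,h_7), S(f_3,h_7), S(f_4,h_7), S(h_5,h_7), S(h_6,h_7), S(f_1,h_8), S(f_2,h_8), S(f_3,h_8), S(f_4,h_8), S(h_5,h_8), S(h_6,h_8), S(h_7,h_8), S(f_1,h_9), S(f_2,h_9), S(f_3,h_9), S(f_4,h_9), S(h_5,h_9), S(h_6,h_9), S(h_7,h_9), S(h_8,h_9)) all reduce to 0 modulo the current basis, so we have a Gröbner basis.
Inter-reduce: drop elements whose leading term is divisible by another's, tail-reduce, and make monic.
Reduced Gröbner basis: {x + 1, y, z}.
Label its elements g_1 = x + 1, g_2 = y, g_3 = z.

Reduce p = x*z + z + 1 modulo G:
  leading term x*z: subtract (z)·g_1 from x*z + z + 1 → 1
  leading term 1: no divisor's leading term divides it; move 1 to the remainder.
  normal form = 1.
The normal form is nonzero, so p ∉ I. Since p minus its normal form lies in I, I + (p) = I + (r) where r = 1; decide whether this ideal is the whole ring.
Here r = 1 is a nonzero constant, hence a unit: 1 ∈ I + (p), the Gröbner basis of I + (p) is {1}, and the enlarged system has no common solution — adjoining p is inconsistent.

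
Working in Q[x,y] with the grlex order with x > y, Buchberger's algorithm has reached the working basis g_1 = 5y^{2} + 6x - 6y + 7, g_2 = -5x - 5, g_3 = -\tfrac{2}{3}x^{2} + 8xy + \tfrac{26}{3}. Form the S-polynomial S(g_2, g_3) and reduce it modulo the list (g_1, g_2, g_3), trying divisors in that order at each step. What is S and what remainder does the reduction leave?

lcm(LM(g_2), LM(g_3)) = x^{2}.
S = (lcm/LT(g_2))·g_2 − (lcm/LT(g_3))·g_3 = 12xy + x + 13.
Reduce S modulo (g_1, g_2, g_3) in that order:
  leading term xy: subtract (-\tfrac{12}{5}y)·g_2 from 12xy + x + 13 → x - 12y + 13
  leading term x: subtract (-\tfrac{1}{5})·g_2 from x - 12y + 13 → -12y + 12
  leading term y: no divisor's leading term divides it; move -12y to the remainder.
  leading term 1: no divisor's leading term divides it; move 12 to the remainder.
The remainder -12y + 12 is nonzero, so it would be added as the next basis element.
This is the inner loop of Buchberger's algorithm — each nonzero remainder becomes a new basis element.

S(g_2, g_3) = 12xy + x + 13; remainder on division = -12y + 12.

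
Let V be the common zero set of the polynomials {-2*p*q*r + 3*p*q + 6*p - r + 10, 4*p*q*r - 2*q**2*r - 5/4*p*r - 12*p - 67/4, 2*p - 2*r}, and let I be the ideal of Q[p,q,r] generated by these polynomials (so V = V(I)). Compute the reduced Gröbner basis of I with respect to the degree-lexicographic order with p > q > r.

f_1 = -2*p*q*r + 3*p*q + 6*p - r + 10, LT = p*q*r.
f_2 = 4*p*q*r - 2*q**2*r - 5/4*p*r - 12*p - 67/4, LT = p*q*r.
f_3 = 2*p - 2*r, LT = p.

S(f_1,f_2): lcm = p*q*r. S = 1/2*q**2*r - 3/2*p*q + 5/16*p*r + 1/2*r - 13/16.
  reduce S modulo (f_1, f_2, f_3):
  remainder 1/2*q**2*r - 3/2*q*r + 5/16*r**2 + 1/2*r - 13/16 ≠ 0; add g_4 = 1/2*q**2*r - 3/2*q*r + 5/16*r**2 + 1/2*r - 13/16 to the basis.

S(f_1,f_3): lcm = p*q*r. S = q*r**2 - 3/2*p*q - 3*p + 1/2*r - 5.
  reduce S modulo (f_1, f_2, f_3, g_4):
  remainder q*r**2 - 3/2*q*r - 5/2*r - 5 ≠ 0; add g_5 = q*r**2 - 3/2*q*r - 5/2*r - 5 to the basis.

S(f_1,g_4): lcm = p*q**2*r. S = -3/2*p*q**2 + 3*p*q*r - 5/8*p*r**2 - 3*p*q - p*r + 1/2*q*r + 13/8*p - 5*q.
  reduce S modulo (f_1, f_2, f_3, g_4, g_5):
  remainder -5/8*r**3 - 5/2*q*r - 1/16*r**2 - 5*q + 85/8*r + 201/16 ≠ 0; add g_6 = -5/8*r**3 - 5/2*q*r - 1/16*r**2 - 5*q + 85/8*r + 201/16 to the basis.

S(g_4,g_6): lcm = q**2*r**3. S = -4*q**3*r - 1/10*q**2*r**2 - 3*q*r**3 + 5/8*r**4 - 8*q**3 + 17*q**2*r + r**3 + 201/10*q**2 - 13/8*r**2.
  reduce S modulo (f_1, f_2, f_3, g_4, g_5, g_6):
  remainder -8*q**3 + 201/10*q**2 + 14/5*q*r - 13/8*r**2 - 29/2*q - 13/5*r + 169/40 ≠ 0; add g_7 = -8*q**3 + 201/10*q**2 + 14/5*q*r - 13/8*r**2 - 29/2*q - 13/5*r + 169/40 to the basis.

S(g_5,g_6): lcm = q*r**3. S = -4*q**2*r - 8/5*q*r**2 - 8*q**2 + 17*q*r - 5/2*r**2 + 201/10*q - 5*r.
  reduce S modulo (f_1, f_2, f_3, g_4, g_5, g_6, g_7):
  remainder -8*q**2 + 13/5*q*r + 201/10*q - 5*r - 29/2 ≠ 0; add g_8 = -8*q**2 + 13/5*q*r + 201/10*q - 5*r - 29/2 to the basis.

The other S-polynomials (S(f_2,f_3), S(f_2,g_4), S(f_3,g_4), S(f_1,g_5), S(f_2,g_5), S(f_3,g_5), S(g_4,g_5), S(f_1,g_6), S(f_2,g_6), S(f_3,g_6), S(f_1,g_7), S(f_2,g_7), S(f_3,g_7), S(g_4,g_7), S(g_5,g_7), S(g_6,g_7), S(f_1,g_8), S(f_2,g_8), S(f_3,g_8), S(g_4,g_8), S(g_5,g_8), S(g_6,g_8), S(g_7,g_8)) all reduce to 0 modulo the current basis, so we have a Gröbner basis.
Inter-reduce: drop elements whose leading term is divisible by another's, tail-reduce, and make monic.

G = {q*r**2 - 3/2*q*r - 5/2*r - 5, r**3 + 4*q*r + 1/10*r**2 + 8*q - 17*r - 201/10, q**2 - 13/40*q*r - 201/80*q + 5/8*r + 29/16, p - r}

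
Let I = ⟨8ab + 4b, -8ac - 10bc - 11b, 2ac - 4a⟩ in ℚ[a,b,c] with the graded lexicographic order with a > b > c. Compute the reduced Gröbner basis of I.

G = {b² - 8/31b, bc - 2b, a + 31/16b}

This is the nonlinear analogue of row-reducing a linear system.

f_1 = 8ab + 4b, LT = ab.
f_2 = -8ac - 10bc - 11b, LT = ac.
f_3 = 2ac - 4a, LT = ac.

S(f_1,f_2): lcm = abc. S = -5/4b²c - 11/8b² + ½bc.
  reduce S modulo (f_1, f_2, f_3):
  remainder -5/4b²c - 11/8b² + ½bc ≠ 0; add g_4 = -5/4b²c - 11/8b² + ½bc to the basis.

S(f_1,f_3): lcm = abc. S = 2ab + ½bc.
  reduce S modulo (f_1, f_2, f_3, g_4):
  remainder ½bc - b ≠ 0; add g_5 = ½bc - b to the basis.

S(f_2,f_3): lcm = ac. S = 5/4bc + 2a + 11/8b.
  reduce S modulo (f_1, f_2, f_3, g_4, g_5):
  remainder 2a + 31/8b ≠ 0; add g_6 = 2a + 31/8b to the basis.

S(f_3,g_4): lcm = ab²c. S = -31/10ab² + ⅖abc.
  reduce S modulo (f_1, f_2, f_3, g_4, g_5, g_6):
  remainder 31/20b² - ⅖b ≠ 0; add g_7 = 31/20b² - ⅖b to the basis.

The other S-polynomials (S(f_1,g_4), S(f_2,g_4), S(f_1,g_5), S(f_2,g_5), S(f_3,g_5), S(g_4,g_5), S(f_1,g_6), S(f_2,g_6), S(f_3,g_6), S(g_4,g_6), S(g_5,g_6), S(f_1,g_7), S(f_2,g_7), S(f_3,g_7), S(g_4,g_7), S(g_5,g_7), S(g_6,g_7)) all reduce to 0 modulo the current basis, so we have a Gröbner basis.
Inter-reduce: drop elements whose leading term is divisible by another's, tail-reduce, and make monic.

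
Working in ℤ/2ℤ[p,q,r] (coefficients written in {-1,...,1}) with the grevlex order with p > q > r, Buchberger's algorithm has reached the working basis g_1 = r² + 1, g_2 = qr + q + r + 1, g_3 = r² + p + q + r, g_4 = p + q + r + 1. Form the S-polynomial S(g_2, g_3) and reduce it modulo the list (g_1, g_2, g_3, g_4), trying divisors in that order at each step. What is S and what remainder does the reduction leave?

S(g_2, g_3) = pq + q² + r² + r; remainder on division = 0.

lcm(LM(g_2), LM(g_3)) = qr².
S = (lcm/LT(g_2))·g_2 − (lcm/LT(g_3))·g_3 = pq + q² + r² + r.
Reduce S modulo (g_1, g_2, g_3, g_4) in that order:
  leading term pq: subtract (q)·g_4 from pq + q² + r² + r → qr + r² + q + r
  leading term qr: subtract (1)·g_2 from qr + r² + q + r → r² + 1
  leading term r²: subtract (1)·g_1 from r² + 1 → 0
The remainder is 0, so this S-polynomial contributes no new basis element.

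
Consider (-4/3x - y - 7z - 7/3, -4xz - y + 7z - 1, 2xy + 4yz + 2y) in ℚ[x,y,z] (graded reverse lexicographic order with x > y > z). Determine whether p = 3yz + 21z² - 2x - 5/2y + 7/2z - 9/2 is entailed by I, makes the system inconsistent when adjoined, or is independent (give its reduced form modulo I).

3yz + 21z² - 2x - 5/2y + 7/2z - 9/2 lies in I (it reduces to 0).

First compute the reduced Gröbner basis of I by Buchberger's algorithm.
f_1 = -4/3x - y - 7z - 7/3, LT = x.
f_2 = -4xz - y + 7z - 1, LT = xz.
f_3 = 2xy + 4yz + 2y, LT = xy.

S(f_1,f_2): lcm = xz. S = ¾yz + 21/4z² - ¼y + 7/2z - ¼.
  leading term yz: no divisor's leading term divides it; move ¾yz to the remainder.
  leading term z²: no divisor's leading term divides it; move 21/4z² to the remainder.
  leading term y: no divisor's leading term divides it; move -¼y to the remainder.
  leading term z: no divisor's leading term divides it; move 7/2z to the remainder.
  leading term 1: no divisor's leading term divides it; move -¼ to the remainder.
  remainder ¾yz + 21/4z² - ¼y + 7/2z - ¼ ≠ 0; add h_4 = ¾yz + 21/4z² - ¼y + 7/2z - ¼ to the basis.

S(f_1,f_3): lcm = xy. S = ¾y² + 13/4yz + ¾y.
  leading term y²: no divisor's leading term divides it; move ¾y² to the remainder.
  leading term yz: subtract (13/3)·h_4 from 13/4yz + ¾y → -91/4z² + 11/6y - 91/6z + 13/12
  leading term z²: no divisor's leading term divides it; move -91/4z² to the remainder.
  leading term y: no divisor's leading term divides it; move 11/6y to the remainder.
  leading term z: no divisor's leading term divides it; move -91/6z to the remainder.
  leading term 1: no divisor's leading term divides it; move 13/12 to the remainder.
  remainder ¾y² - 91/4z² + 11/6y - 91/6z + 13/12 ≠ 0; add h_5 = ¾y² - 91/4z² + 11/6y - 91/6z + 13/12 to the basis.

S(f_2,f_3): lcm = xyz. S = -2yz² + ¼y² - 11/4yz + ¼y.
  leading term yz²: subtract (-8/3z)·h_4 from -2yz² + ¼y² - 11/4yz + ¼y → 14z³ + ¼y² - 41/12yz + 28/3z² + ¼y - ⅔z
  leading term z³: no divisor's leading term divides it; move 14z³ to the remainder.
  leading term y²: subtract (⅓)·h_5 from ¼y² - 41/12yz + 28/3z² + ¼y - ⅔z → -41/12yz + 203/12z² - 13/36y + 79/18z - 13/36
  leading term yz: subtract (-41/9)·h_4 from -41/12yz + 203/12z² - 13/36y + 79/18z - 13/36 → 245/6z² - 3/2y + 61/3z - 3/2
  leading term z²: no divisor's leading term divides it; move 245/6z² to the remainder.
  leading term y: no divisor's leading term divides it; move -3/2y to the remainder.
  leading term z: no divisor's leading term divides it; move 61/3z to the remainder.
  leading term 1: no divisor's leading term divides it; move -3/2 to the remainder.
  remainder 14z³ + 245/6z² - 3/2y + 61/3z - 3/2 ≠ 0; add h_6 = 14z³ + 245/6z² - 3/2y + 61/3z - 3/2 to the basis.

The other S-polynomials (S(f_1,h_4), S(f_2,h_4), S(f_3,h_4), S(f_1,h_5), S(f_2,h_5), S(f_3,h_5), S(h_4,h_5), S(f_1,h_6), S(f_2,h_6), S(f_3,h_6), S(h_4,h_6), S(h_5,h_6)) all reduce to 0 modulo the current basis, so we have a Gröbner basis.
Inter-reduce: drop elements whose leading term is divisible by another's, tail-reduce, and make monic.
Reduced Gröbner basis: {z³ + 35/12z² - 3/28y + 61/42z - 3/28, y² - 91/3z² + 22/9y - 182/9z + 13/9, yz + 7z² - ⅓y + 14/3z - ⅓, x + ¾y + 21/4z + 7/4}.
Label its elements g_1 = z³ + 35/12z² - 3/28y + 61/42z - 3/28, g_2 = y² - 91/3z² + 22/9y - 182/9z + 13/9, g_3 = yz + 7z² - ⅓y + 14/3z - ⅓, g_4 = x + ¾y + 21/4z + 7/4.

Reduce p = 3yz + 21z² - 2x - 5/2y + 7/2z - 9/2 modulo G:
  leading term yz: subtract (3)·g_3 from 3yz + 21z² - 2x - 5/2y + 7/2z - 9/2 → -2x - 3/2y - 21/2z - 7/2
  leading term x: subtract (-2)·g_4 from -2x - 3/2y - 21/2z - 7/2 → 0
  normal form = 0.
Since the normal form is 0, p ∈ I.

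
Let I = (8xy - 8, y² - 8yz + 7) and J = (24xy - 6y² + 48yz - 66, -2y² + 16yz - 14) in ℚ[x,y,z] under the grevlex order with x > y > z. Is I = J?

Equality of ideals is decidable: compute both reduced Gröbner bases (unique for the ordering) and check whether they agree.
Buchberger on the first generating set:
f_1 = 8xy - 8, LT = xy.
f_2 = y² - 8yz + 7, LT = y².

S(f_1,f_2): lcm = xy². S = 8xyz - 7x - y.
  leading term xyz: subtract (z)·f_1 from 8xyz - 7x - y → -7x - y + 8z
  leading term x: no divisor's leading term divides it; move -7x to the remainder.
  leading term y: no divisor's leading term divides it; move -y to the remainder.
  leading term z: no divisor's leading term divides it; move 8z to the remainder.
  remainder -7x - y + 8z ≠ 0; add g_3 = -7x - y + 8z to the basis.

The other S-polynomials (S(f_1,g_3), S(f_2,g_3)) all reduce to 0 modulo the current basis, so we have a Gröbner basis.
Inter-reduce: drop elements whose leading term is divisible by another's, tail-reduce, and make monic.
Reduced Gröbner basis: {y² - 8yz + 7, x + 1/7y - 8/7z}.

Buchberger on the second generating set:
h_1 = 24xy - 6y² + 48yz - 66, LT = xy.
h_2 = -2y² + 16yz - 14, LT = y².

S(h_1,h_2): lcm = xy². S = -¼y³ + 8xyz + 2y²z - 7x - 11/4y.
  leading term y³: subtract (⅛y)·h_2 from -¼y³ + 8xyz + 2y²z - 7x - 11/4y → 8xyz - 7x - y
  leading term xyz: subtract (⅓z)·h_1 from 8xyz - 7x - y → 2y²z - 16yz² - 7x - y + 22z
  leading term y²z: subtract (-z)·h_2 from 2y²z - 16yz² - 7x - y + 22z → -7x - y + 8z
  leading term x: no divisor's leading term divides it; move -7x to the remainder.
  leading term y: no divisor's leading term divides it; move -y to the remainder.
  leading term z: no divisor's leading term divides it; move 8z to the remainder.
  remainder -7x - y + 8z ≠ 0; add k_3 = -7x - y + 8z to the basis.

The other S-polynomials (S(h_1,k_3), S(h_2,k_3)) all reduce to 0 modulo the current basis, so we have a Gröbner basis.
Inter-reduce: drop elements whose leading term is divisible by another's, tail-reduce, and make monic.
Reduced Gröbner basis: {y² - 8yz + 7, x + 1/7y - 8/7z}.

Same reduced basis, so the two generating sets span the same ideal.

Yes, the ideals are equal.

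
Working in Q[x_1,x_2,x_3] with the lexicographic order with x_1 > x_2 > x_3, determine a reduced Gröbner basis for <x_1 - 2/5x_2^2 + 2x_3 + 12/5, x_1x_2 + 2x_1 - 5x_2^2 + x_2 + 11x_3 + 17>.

f_1 = x_1 - 2/5x_2^2 + 2x_3 + 12/5, LT = x_1.
f_2 = x_1x_2 + 2x_1 - 5x_2^2 + x_2 + 11x_3 + 17, LT = x_1x_2.

S(f_1,f_2): lcm = x_1x_2. S = -2x_1 - 2/5x_2^3 + 5x_2^2 + 2x_2x_3 + 7/5x_2 - 11x_3 - 17.
  leading term x_1: subtract (-2)·f_1 from -2x_1 - 2/5x_2^3 + 5x_2^2 + 2x_2x_3 + 7/5x_2 - 11x_3 - 17 → -2/5x_2^3 + 21/5x_2^2 + 2x_2x_3 + 7/5x_2 - 7x_3 - 61/5
  leading term x_2^3: no divisor's leading term divides it; move -2/5x_2^3 to the remainder.
  leading term x_2^2: no divisor's leading term divides it; move 21/5x_2^2 to the remainder.
  leading term x_2x_3: no divisor's leading term divides it; move 2x_2x_3 to the remainder.
  leading term x_2: no divisor's leading term divides it; move 7/5x_2 to the remainder.
  leading term x_3: no divisor's leading term divides it; move -7x_3 to the remainder.
  leading term 1: no divisor's leading term divides it; move -61/5 to the remainder.
  remainder -2/5x_2^3 + 21/5x_2^2 + 2x_2x_3 + 7/5x_2 - 7x_3 - 61/5 ≠ 0; add g_3 = -2/5x_2^3 + 21/5x_2^2 + 2x_2x_3 + 7/5x_2 - 7x_3 - 61/5 to the basis.

The other S-polynomials (S(f_1,g_3), S(f_2,g_3)) all reduce to 0 modulo the current basis, so we have a Gröbner basis.
Inter-reduce: drop elements whose leading term is divisible by another's, tail-reduce, and make monic.

G = {x_1 - 2/5x_2^2 + 2x_3 + 12/5, x_2^3 - 21/2x_2^2 - 5x_2x_3 - 7/2x_2 + 35/2x_3 + 61/2}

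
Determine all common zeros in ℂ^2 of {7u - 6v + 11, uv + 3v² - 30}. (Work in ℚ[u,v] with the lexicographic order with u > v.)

Compute a lex Gröbner basis by Buchberger's algorithm.
f_1 = 7u - 6v + 11, LT = u.
f_2 = uv + 3v² - 30, LT = uv.

S(f_1,f_2): lcm = uv. S = -27/7v² + 11/7v + 30.
  leading term v²: no divisor's leading term divides it; move -27/7v² to the remainder.
  leading term v: no divisor's leading term divides it; move 11/7v to the remainder.
  leading term 1: no divisor's leading term divides it; move 30 to the remainder.
  remainder -27/7v² + 11/7v + 30 ≠ 0; add h_3 = -27/7v² + 11/7v + 30 to the basis.

The other S-polynomials (S(f_1,h_3), S(f_2,h_3)) all reduce to 0 modulo the current basis, so we have a Gröbner basis.
Inter-reduce: drop elements whose leading term is divisible by another's, tail-reduce, and make monic.
Reduced Gröbner basis: {u - 6/7v + 11/7, v² - 11/27v - 70/9}.

Elimination: the polynomial v² - 11/27v - 70/9 lies in the elimination ideal for v, so v ∈ {-70/27, 3}. For each such v, the remaining basis elements (now univariate) give the rest of the solution.
  v = -70/27: the earlier basis element becomes u + 239/63 = 0, giving u = -239/63 — point (-239/63, -70/27).
  v = 3: the earlier basis element becomes u - 1 = 0, giving u = 1 — point (1, 3).

{(-239/63, -70/27), (1, 3)}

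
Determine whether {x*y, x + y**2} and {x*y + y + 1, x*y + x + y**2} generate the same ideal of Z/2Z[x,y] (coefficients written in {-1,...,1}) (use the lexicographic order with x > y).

Equality of ideals is decidable: compute both reduced Gröbner bases (unique for the ordering) and check whether they agree.
Buchberger on the first generating set:
f_1 = x*y, LT = x*y.
f_2 = x + y**2, LT = x.

S(f_1,f_2): lcm = x*y. S = y**3.
  reduce S modulo (f_1, f_2):
  remainder y**3 ≠ 0; add g_3 = y**3 to the basis.

The other S-polynomials (S(f_1,g_3), S(f_2,g_3)) all reduce to 0 modulo the current basis, so we have a Gröbner basis.
Inter-reduce: drop elements whose leading term is divisible by another's, tail-reduce, and make monic.
Reduced Gröbner basis: {x + y**2, y**3}.

Buchberger on the second generating set:
h_1 = x*y + y + 1, LT = x*y.
h_2 = x*y + x + y**2, LT = x*y.

S(h_1,h_2): lcm = x*y. S = x + y**2 + y + 1.
  reduce S modulo (h_1, h_2):
  remainder x + y**2 + y + 1 ≠ 0; add k_3 = x + y**2 + y + 1 to the basis.

S(h_1,k_3): lcm = x*y. S = y**3 + y**2 + 1.
  reduce S modulo (h_1, h_2, k_3):
  remainder y**3 + y**2 + 1 ≠ 0; add k_4 = y**3 + y**2 + 1 to the basis.

The other S-polynomials (S(h_2,k_3), S(h_1,k_4), S(h_2,k_4), S(k_3,k_4)) all reduce to 0 modulo the current basis, so we have a Gröbner basis.
Inter-reduce: drop elements whose leading term is divisible by another's, tail-reduce, and make monic.
Reduced Gröbner basis: {x + y**2 + y + 1, y**3 + y**2 + 1}.

The bases are distinct; the ideals are different.

No, the ideals differ.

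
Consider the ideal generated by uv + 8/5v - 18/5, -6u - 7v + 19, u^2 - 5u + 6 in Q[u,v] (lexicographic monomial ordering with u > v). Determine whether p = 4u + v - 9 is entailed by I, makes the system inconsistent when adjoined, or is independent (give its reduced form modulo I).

4u + v - 9 lies in I (it reduces to 0).

First compute the reduced Gröbner basis of I by Buchberger's algorithm.
f_1 = uv + 8/5v - 18/5, LT = uv.
f_2 = -6u - 7v + 19, LT = u.
f_3 = u^2 - 5u + 6, LT = u^2.

S(f_1,f_2): lcm = uv. S = -7/6v^2 + 143/30v - 18/5.
  leading term v^2: no divisor's leading term divides it; move -7/6v^2 to the remainder.
  leading term v: no divisor's leading term divides it; move 143/30v to the remainder.
  leading term 1: no divisor's leading term divides it; move -18/5 to the remainder.
  remainder -7/6v^2 + 143/30v - 18/5 ≠ 0; add h_4 = -7/6v^2 + 143/30v - 18/5 to the basis.

S(f_1,f_3): lcm = u^2v. S = 33/5uv - 18/5u - 6v.
  leading term uv: subtract (33/5)·f_1 from 33/5uv - 18/5u - 6v → -18/5u - 414/25v + 594/25
  leading term u: subtract (3/5)·f_2 from -18/5u - 414/25v + 594/25 → -309/25v + 309/25
  leading term v: no divisor's leading term divides it; move -309/25v to the remainder.
  leading term 1: no divisor's leading term divides it; move 309/25 to the remainder.
  remainder -309/25v + 309/25 ≠ 0; add h_5 = -309/25v + 309/25 to the basis.

S(f_2,f_3): lcm = u^2. S = 7/6uv + 11/6u - 6.
  leading term uv: subtract (7/6)·f_1 from 7/6uv + 11/6u - 6 → 11/6u - 28/15v - 9/5
  leading term u: subtract (-11/36)·f_2 from 11/6u - 28/15v - 9/5 → -721/180v + 721/180
  leading term v: subtract (35/108)·h_5 from -721/180v + 721/180 → 0
  remainder 0.

S(f_1,h_4): lcm = uv^2. S = 143/35uv - 108/35u + 8/5v^2 - 18/5v.
  leading term uv: subtract (143/35)·f_1 from 143/35uv - 108/35u + 8/5v^2 - 18/5v → -108/35u + 8/5v^2 - 1774/175v + 2574/175
  leading term u: subtract (18/35)·f_2 from -108/35u + 8/5v^2 - 1774/175v + 2574/175 → 8/5v^2 - 1144/175v + 864/175
  leading term v^2: subtract (-48/35)·h_4 from 8/5v^2 - 1144/175v + 864/175 → 0
  remainder 0.

S(f_2,h_4): leading monomials are coprime, so the S-polynomial reduces to 0 (Buchberger's first criterion).
S(f_3,h_4): leading monomials are coprime, so the S-polynomial reduces to 0 (Buchberger's first criterion).
S(f_1,h_5): lcm = uv. S = u + 8/5v - 18/5.
  leading term u: subtract (-1/6)·f_2 from u + 8/5v - 18/5 → 13/30v - 13/30
  leading term v: subtract (-65/1854)·h_5 from 13/30v - 13/30 → 0
  remainder 0.

S(f_2,h_5): leading monomials are coprime, so the S-polynomial reduces to 0 (Buchberger's first criterion).
S(f_3,h_5): leading monomials are coprime, so the S-polynomial reduces to 0 (Buchberger's first criterion).
S(h_4,h_5): lcm = v^2. S = -108/35v + 108/35.
  leading term v: subtract (180/721)·h_5 from -108/35v + 108/35 → 0
  remainder 0.

Every S-polynomial of the final basis reduces to 0, so we have a Gröbner basis.
Inter-reduce: drop elements whose leading term is divisible by another's, tail-reduce, and make monic.
Reduced Gröbner basis: {u - 2, v - 1}.
Label its elements g_1 = u - 2, g_2 = v - 1.

Reduce p = 4u + v - 9 modulo G:
  leading term u: subtract (4)·g_1 from 4u + v - 9 → v - 1
  leading term v: subtract (1)·g_2 from v - 1 → 0
  normal form = 0.
Since the normal form is 0, p ∈ I.

Ideal membership is decidable via reduction modulo a Gröbner basis.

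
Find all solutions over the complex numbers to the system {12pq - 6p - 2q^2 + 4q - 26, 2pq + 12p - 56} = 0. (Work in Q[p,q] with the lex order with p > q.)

{(4, 1), (-49/78 + 7*sqrt(673)/78, -5/2 + sqrt(673)/2), (-7*sqrt(673)/78 - 49/78, -sqrt(673)/2 - 5/2)}

Compute a lex Gröbner basis by Buchberger's algorithm.
f_1 = 12pq - 6p - 2q^2 + 4q - 26, LT = pq.
f_2 = 2pq + 12p - 56, LT = pq.

S(f_1,f_2): lcm = pq. S = -13/2p - 1/6q^2 + 1/3q + 155/6.
  leading term p: no divisor's leading term divides it; move -13/2p to the remainder.
  leading term q^2: no divisor's leading term divides it; move -1/6q^2 to the remainder.
  leading term q: no divisor's leading term divides it; move 1/3q to the remainder.
  leading term 1: no divisor's leading term divides it; move 155/6 to the remainder.
  remainder -13/2p - 1/6q^2 + 1/3q + 155/6 ≠ 0; add h_3 = -13/2p - 1/6q^2 + 1/3q + 155/6 to the basis.

S(f_1,h_3): lcm = pq. S = -1/2p - 1/39q^3 - 3/26q^2 + 56/13q - 13/6.
  leading term p: subtract (1/13)·h_3 from -1/2p - 1/39q^3 - 3/26q^2 + 56/13q - 13/6 → -1/39q^3 - 4/39q^2 + 167/39q - 54/13
  leading term q^3: no divisor's leading term divides it; move -1/39q^3 to the remainder.
  leading term q^2: no divisor's leading term divides it; move -4/39q^2 to the remainder.
  leading term q: no divisor's leading term divides it; move 167/39q to the remainder.
  leading term 1: no divisor's leading term divides it; move -54/13 to the remainder.
  remainder -1/39q^3 - 4/39q^2 + 167/39q - 54/13 ≠ 0; add h_4 = -1/39q^3 - 4/39q^2 + 167/39q - 54/13 to the basis.

The other S-polynomials (S(f_2,h_3), S(f_1,h_4), S(f_2,h_4), S(h_3,h_4)) all reduce to 0 modulo the current basis, so we have a Gröbner basis.
Inter-reduce: drop elements whose leading term is divisible by another's, tail-reduce, and make monic.
Reduced Gröbner basis: {p + 1/39q^2 - 2/39q - 155/39, q^3 + 4q^2 - 167q + 162}.

Elimination: the polynomial q^3 + 4q^2 - 167q + 162 lies in the elimination ideal for q, so q ∈ {1, -5/2 + sqrt(673)/2, -sqrt(673)/2 - 5/2}. For each such q, the remaining basis elements (now univariate) give the rest of the solution.
  q = 1: the earlier basis element becomes p - 4 = 0, giving p = 4 — point (4, 1).
  q = -5/2 + sqrt(673)/2: the earlier basis element becomes p - 7*sqrt(673)/78 + 49/78 = 0, giving p = -49/78 + 7*sqrt(673)/78 — point (-49/78 + 7*sqrt(673)/78, -5/2 + sqrt(673)/2).
  q = -sqrt(673)/2 - 5/2: the earlier basis element becomes p + 49/78 + 7*sqrt(673)/78 = 0, giving p = -7*sqrt(673)/78 - 49/78 — point (-7*sqrt(673)/78 - 49/78, -sqrt(673)/2 - 5/2).
This is the nonlinear analogue of row-reducing a linear system.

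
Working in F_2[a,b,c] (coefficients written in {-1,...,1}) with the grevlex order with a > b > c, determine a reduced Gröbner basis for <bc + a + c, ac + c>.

f_1 = bc + a + c, LT = bc.
f_2 = ac + c, LT = ac.

S(f_1,f_2): lcm = abc. S = a^2 + ac + bc.
  leading term a^2: no divisor's leading term divides it; move a^2 to the remainder.
  leading term ac: subtract (1)·f_2 from ac + bc → bc + c
  leading term bc: subtract (1)·f_1 from bc + c → a
  leading term a: no divisor's leading term divides it; move a to the remainder.
  remainder a^2 + a ≠ 0; add g_3 = a^2 + a to the basis.

The other S-polynomials (S(f_1,g_3), S(f_2,g_3)) all reduce to 0 modulo the current basis, so we have a Gröbner basis.

G = {a^2 + a, ac + c, bc + a + c}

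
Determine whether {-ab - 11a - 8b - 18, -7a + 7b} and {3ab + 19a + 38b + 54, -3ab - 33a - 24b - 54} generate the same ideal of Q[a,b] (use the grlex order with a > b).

Since reduced Gröbner bases are canonical representatives of ideals under a given ordering, it suffices to compute and compare them.
Buchberger on the first generating set:
f_1 = -ab - 11a - 8b - 18, LT = ab.
f_2 = -7a + 7b, LT = a.

S(f_1,f_2): lcm = ab. S = b^2 + 11a + 8b + 18.
  leading term b^2: no divisor's leading term divides it; move b^2 to the remainder.
  leading term a: subtract (-11/7)·f_2 from 11a + 8b + 18 → 19b + 18
  leading term b: no divisor's leading term divides it; move 19b to the remainder.
  leading term 1: no divisor's leading term divides it; move 18 to the remainder.
  remainder b^2 + 19b + 18 ≠ 0; add g_3 = b^2 + 19b + 18 to the basis.

S(f_1,g_3): lcm = ab^2. S = -8ab + 8b^2 - 18a + 18b.
  leading term ab: subtract (8)·f_1 from -8ab + 8b^2 - 18a + 18b → 8b^2 + 70a + 82b + 144
  leading term b^2: subtract (8)·g_3 from 8b^2 + 70a + 82b + 144 → 70a - 70b
  leading term a: subtract (-10)·f_2 from 70a - 70b → 0
  remainder 0.

S(f_2,g_3): leading monomials are coprime, so the S-polynomial reduces to 0 (Buchberger's first criterion).
Every S-polynomial of the final basis reduces to 0, so we have a Gröbner basis.
Inter-reduce: drop elements whose leading term is divisible by another's, tail-reduce, and make monic.
Reduced Gröbner basis: {b^2 + 19b + 18, a - b}.

Buchberger on the second generating set:
h_1 = 3ab + 19a + 38b + 54, LT = ab.
h_2 = -3ab - 33a - 24b - 54, LT = ab.

S(h_1,h_2): lcm = ab. S = -14/3a + 14/3b.
  leading term a: no divisor's leading term divides it; move -14/3a to the remainder.
  leading term b: no divisor's leading term divides it; move 14/3b to the remainder.
  remainder -14/3a + 14/3b ≠ 0; add k_3 = -14/3a + 14/3b to the basis.

S(h_1,k_3): lcm = ab. S = b^2 + 19/3a + 38/3b + 18.
  leading term b^2: no divisor's leading term divides it; move b^2 to the remainder.
  leading term a: subtract (-19/14)·k_3 from 19/3a + 38/3b + 18 → 19b + 18
  leading term b: no divisor's leading term divides it; move 19b to the remainder.
  leading term 1: no divisor's leading term divides it; move 18 to the remainder.
  remainder b^2 + 19b + 18 ≠ 0; add k_4 = b^2 + 19b + 18 to the basis.

S(h_2,k_3): lcm = ab. S = b^2 + 11a + 8b + 18.
  leading term b^2: subtract (1)·k_4 from b^2 + 11a + 8b + 18 → 11a - 11b
  leading term a: subtract (-33/14)·k_3 from 11a - 11b → 0
  remainder 0.

S(h_1,k_4): lcm = ab^2. S = -38/3ab + 38/3b^2 - 18a + 18b.
  leading term ab: subtract (-38/9)·h_1 from -38/3ab + 38/3b^2 - 18a + 18b → 38/3b^2 + 560/9a + 1606/9b + 228
  leading term b^2: subtract (38/3)·k_4 from 38/3b^2 + 560/9a + 1606/9b + 228 → 560/9a - 560/9b
  leading term a: subtract (-40/3)·k_3 from 560/9a - 560/9b → 0
  remainder 0.

S(h_2,k_4): lcm = ab^2. S = -8ab + 8b^2 - 18a + 18b.
  leading term ab: subtract (-8/3)·h_1 from -8ab + 8b^2 - 18a + 18b → 8b^2 + 98/3a + 358/3b + 144
  leading term b^2: subtract (8)·k_4 from 8b^2 + 98/3a + 358/3b + 144 → 98/3a - 98/3b
  leading term a: subtract (-7)·k_3 from 98/3a - 98/3b → 0
  remainder 0.

S(k_3,k_4): leading monomials are coprime, so the S-polynomial reduces to 0 (Buchberger's first criterion).
Every S-polynomial of the final basis reduces to 0, so we have a Gröbner basis.
Inter-reduce: drop elements whose leading term is divisible by another's, tail-reduce, and make monic.
Reduced Gröbner basis: {b^2 + 19b + 18, a - b}.

These coincide, so the ideals are equal.

Yes, the ideals are equal.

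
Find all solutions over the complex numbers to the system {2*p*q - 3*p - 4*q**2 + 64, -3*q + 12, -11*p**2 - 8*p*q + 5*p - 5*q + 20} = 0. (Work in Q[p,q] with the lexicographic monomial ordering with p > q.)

{(0, 4)}

Compute a lex Gröbner basis by Buchberger's algorithm.
f_1 = 2*p*q - 3*p - 4*q**2 + 64, LT = p*q.
f_2 = -3*q + 12, LT = q.
f_3 = -11*p**2 - 8*p*q + 5*p - 5*q + 20, LT = p**2.

S(f_1,f_2): lcm = p*q. S = 5/2*p - 2*q**2 + 32.
  leading term p: no divisor's leading term divides it; move 5/2*p to the remainder.
  leading term q**2: subtract (2/3*q)·f_2 from -2*q**2 + 32 → -8*q + 32
  leading term q: subtract (8/3)·f_2 from -8*q + 32 → 0
  remainder 5/2*p ≠ 0; add h_4 = 5/2*p to the basis.

The other S-polynomials (S(f_1,f_3), S(f_2,f_3), S(f_1,h_4), S(f_2,h_4), S(f_3,h_4)) all reduce to 0 modulo the current basis, so we have a Gröbner basis.
Inter-reduce: drop elements whose leading term is divisible by another's, tail-reduce, and make monic.
Reduced Gröbner basis: {p, q - 4}.

Since the basis is lex-ordered, q - 4 is univariate in q. Its roots are {4}. Back-substituting each root into the other basis elements fixes the other coordinates.
  q = 4: the earlier basis element becomes p = 0, giving p = 0 — point (0, 4).
Check: every point annihilates each of the original generators.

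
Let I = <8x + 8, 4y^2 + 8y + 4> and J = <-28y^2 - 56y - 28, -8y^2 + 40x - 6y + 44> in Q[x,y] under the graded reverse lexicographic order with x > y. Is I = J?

Equality of ideals is decidable: compute both reduced Gröbner bases (unique for the ordering) and check whether they agree.
Buchberger on the first generating set:
f_1 = 8x + 8, LT = x.
f_2 = 4y^2 + 8y + 4, LT = y^2.

The S-polynomials (S(f_1,f_2)) all reduce to 0 modulo the current basis, so we have a Gröbner basis.
Inter-reduce: drop elements whose leading term is divisible by another's, tail-reduce, and make monic.
Reduced Gröbner basis: {y^2 + 2y + 1, x + 1}.

Buchberger on the second generating set:
h_1 = -28y^2 - 56y - 28, LT = y^2.
h_2 = -8y^2 + 40x - 6y + 44, LT = y^2.

S(h_1,h_2): lcm = y^2. S = 5x + 5/4y + 13/2.
  leading term x: no divisor's leading term divides it; move 5x to the remainder.
  leading term y: no divisor's leading term divides it; move 5/4y to the remainder.
  leading term 1: no divisor's leading term divides it; move 13/2 to the remainder.
  remainder 5x + 5/4y + 13/2 ≠ 0; add k_3 = 5x + 5/4y + 13/2 to the basis.

The other S-polynomials (S(h_1,k_3), S(h_2,k_3)) all reduce to 0 modulo the current basis, so we have a Gröbner basis.
Inter-reduce: drop elements whose leading term is divisible by another's, tail-reduce, and make monic.
Reduced Gröbner basis: {y^2 + 2y + 1, x + 1/4y + 13/10}.

Since the reduced bases disagree, the two ideals are not the same.

No, the ideals differ.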